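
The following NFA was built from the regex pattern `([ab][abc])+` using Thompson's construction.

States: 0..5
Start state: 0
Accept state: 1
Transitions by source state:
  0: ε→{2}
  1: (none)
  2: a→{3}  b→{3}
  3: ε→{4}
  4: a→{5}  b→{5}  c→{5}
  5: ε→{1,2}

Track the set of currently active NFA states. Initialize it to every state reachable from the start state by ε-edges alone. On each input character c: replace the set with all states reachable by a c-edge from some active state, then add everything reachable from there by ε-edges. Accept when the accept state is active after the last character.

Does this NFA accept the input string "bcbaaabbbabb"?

Answer: ACCEPT

Trace:
start: ε-closure({0}) = {0,2}
'b' @ 1: {3,4}
'c' @ 2: {1,2,5}  (accept∈set)
'b' @ 3: {3,4}
'a' @ 4: {1,2,5}  (accept∈set)
'a' @ 5: {3,4}
'a' @ 6: {1,2,5}  (accept∈set)
'b' @ 7: {3,4}
'b' @ 8: {1,2,5}  (accept∈set)
'b' @ 9: {3,4}
'a' @ 10: {1,2,5}  (accept∈set)
'b' @ 11: {3,4}
'b' @ 12: {1,2,5}  (accept∈set)
final: {1,2,5}; accept 1 in set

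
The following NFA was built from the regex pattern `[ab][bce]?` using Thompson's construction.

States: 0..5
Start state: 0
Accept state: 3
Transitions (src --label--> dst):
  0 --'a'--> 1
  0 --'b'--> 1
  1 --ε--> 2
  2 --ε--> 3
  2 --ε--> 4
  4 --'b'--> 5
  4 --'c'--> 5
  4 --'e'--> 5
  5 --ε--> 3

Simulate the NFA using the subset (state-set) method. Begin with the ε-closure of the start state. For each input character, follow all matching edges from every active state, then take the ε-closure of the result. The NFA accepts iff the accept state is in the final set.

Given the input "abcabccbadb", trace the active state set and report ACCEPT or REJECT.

initial (ε-close {0}): {0}
'a' @ 1: {1,2,3,4}  ✓accept
'b' @ 2: {3,5}  ✓accept
'c' @ 3: {}  — state set empty
rest 'abccbadb' ignored (set empty)
end set {} — state 3 not in

Answer: REJECT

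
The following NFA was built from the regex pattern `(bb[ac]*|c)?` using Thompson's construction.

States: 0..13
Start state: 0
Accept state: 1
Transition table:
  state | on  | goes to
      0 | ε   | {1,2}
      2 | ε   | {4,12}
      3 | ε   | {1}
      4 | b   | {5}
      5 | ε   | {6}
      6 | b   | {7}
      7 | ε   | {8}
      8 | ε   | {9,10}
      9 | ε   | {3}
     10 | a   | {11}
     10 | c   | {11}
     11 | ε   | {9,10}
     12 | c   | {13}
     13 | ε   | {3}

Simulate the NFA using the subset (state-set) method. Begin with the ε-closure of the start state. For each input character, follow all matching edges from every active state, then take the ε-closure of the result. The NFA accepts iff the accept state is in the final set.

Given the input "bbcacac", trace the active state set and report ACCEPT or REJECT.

start: ε-closure({0}) = {0,1,2,4,12}
'b' @ 1: {5,6}
'b' @ 2: {1,3,7,8,9,10}  ✓accept
'c' @ 3: {1,3,9,10,11}  ✓accept
'a' @ 4: {1,3,9,10,11}  ✓accept
'c' @ 5: {1,3,9,10,11}  ✓accept
'a' @ 6: {1,3,9,10,11}  ✓accept
'c' @ 7: {1,3,9,10,11}  ✓accept
after full input: {1,3,9,10,11}  (accept=1 in)

Answer: ACCEPT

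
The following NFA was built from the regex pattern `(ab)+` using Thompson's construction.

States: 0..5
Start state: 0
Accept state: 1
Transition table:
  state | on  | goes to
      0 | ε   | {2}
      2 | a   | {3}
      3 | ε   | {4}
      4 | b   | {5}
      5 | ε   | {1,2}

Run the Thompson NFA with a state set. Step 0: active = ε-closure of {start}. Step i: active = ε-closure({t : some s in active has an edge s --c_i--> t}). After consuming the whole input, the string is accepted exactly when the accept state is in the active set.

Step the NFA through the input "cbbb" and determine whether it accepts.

initial (ε-close {0}): {0,2}
'c' @ 1: {}  — dead — no transitions
rest 'bbb' ignored (set empty)
final: {}; accept 1 not in set

Answer: REJECT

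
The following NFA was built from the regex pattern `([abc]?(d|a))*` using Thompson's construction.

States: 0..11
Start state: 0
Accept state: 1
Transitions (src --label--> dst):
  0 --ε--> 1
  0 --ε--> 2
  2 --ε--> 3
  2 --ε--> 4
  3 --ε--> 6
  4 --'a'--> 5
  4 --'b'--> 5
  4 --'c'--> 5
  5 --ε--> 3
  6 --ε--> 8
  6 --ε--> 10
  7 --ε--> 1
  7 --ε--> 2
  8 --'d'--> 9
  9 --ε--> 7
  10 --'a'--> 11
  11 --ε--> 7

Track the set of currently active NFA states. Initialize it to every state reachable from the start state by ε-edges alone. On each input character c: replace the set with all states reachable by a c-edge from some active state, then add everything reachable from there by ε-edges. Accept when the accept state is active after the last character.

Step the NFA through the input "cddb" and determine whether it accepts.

Answer: REJECT

Steps:
initial (ε-close {0}): {0,1,2,3,4,6,8,10}
'c' @ 1: {3,5,6,8,10}
'd' @ 2: {1,2,3,4,6,7,8,9,10}  ✓accept
'd' @ 3: {1,2,3,4,6,7,8,9,10}  ✓accept
'b' @ 4: {3,5,6,8,10}
end set {3,5,6,8,10} — state 1 not in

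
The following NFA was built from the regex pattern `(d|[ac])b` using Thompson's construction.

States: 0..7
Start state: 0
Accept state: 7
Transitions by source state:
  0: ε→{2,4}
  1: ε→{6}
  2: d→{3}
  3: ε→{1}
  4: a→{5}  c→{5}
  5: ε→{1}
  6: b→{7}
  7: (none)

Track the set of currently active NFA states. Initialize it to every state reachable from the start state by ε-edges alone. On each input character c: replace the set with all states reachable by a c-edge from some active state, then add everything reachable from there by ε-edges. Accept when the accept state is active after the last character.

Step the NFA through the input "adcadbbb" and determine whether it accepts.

S₀ = ε-closure({0}) = {0,2,4}
'a' @ 1: {1,5,6}
'd' @ 2: {}  — no active states
rest 'cadbbb' ignored (set empty)
final: {}; accept 7 not in set

Answer: REJECT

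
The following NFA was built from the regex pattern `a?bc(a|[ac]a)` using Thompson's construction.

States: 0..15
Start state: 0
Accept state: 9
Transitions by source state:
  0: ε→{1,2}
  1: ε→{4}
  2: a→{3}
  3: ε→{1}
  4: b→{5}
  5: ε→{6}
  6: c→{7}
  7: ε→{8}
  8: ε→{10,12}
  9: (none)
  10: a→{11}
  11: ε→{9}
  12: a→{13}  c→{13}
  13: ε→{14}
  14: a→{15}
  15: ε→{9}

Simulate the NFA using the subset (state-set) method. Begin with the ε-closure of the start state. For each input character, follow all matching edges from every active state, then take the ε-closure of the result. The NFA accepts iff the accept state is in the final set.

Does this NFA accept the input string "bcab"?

Answer: REJECT

Trace:
S₀ = ε-closure({0}) = {0,1,2,4}
'b' @ 1: {5,6}
'c' @ 2: {7,8,10,12}
'a' @ 3: {9,11,13,14}  [accepting]
'b' @ 4: {}  — state set empty
after full input: {}  (accept=9 not in)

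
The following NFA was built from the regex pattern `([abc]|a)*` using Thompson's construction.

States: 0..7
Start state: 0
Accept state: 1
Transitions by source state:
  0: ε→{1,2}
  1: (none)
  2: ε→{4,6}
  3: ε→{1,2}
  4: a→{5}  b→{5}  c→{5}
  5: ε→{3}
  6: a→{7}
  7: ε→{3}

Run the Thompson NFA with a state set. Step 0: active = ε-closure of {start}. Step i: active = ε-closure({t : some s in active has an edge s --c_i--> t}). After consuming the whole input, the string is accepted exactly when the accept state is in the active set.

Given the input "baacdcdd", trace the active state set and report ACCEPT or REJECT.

initial (ε-close {0}): {0,1,2,4,6}
'b' @ 1: {1,2,3,4,5,6}  ✓accept
'a' @ 2: {1,2,3,4,5,6,7}  ✓accept
'a' @ 3: {1,2,3,4,5,6,7}  ✓accept
'c' @ 4: {1,2,3,4,5,6}  ✓accept
'd' @ 5: {}  — state set empty
rest 'cdd' ignored (set empty)
after full input: {}  (accept=1 not in)

Answer: REJECT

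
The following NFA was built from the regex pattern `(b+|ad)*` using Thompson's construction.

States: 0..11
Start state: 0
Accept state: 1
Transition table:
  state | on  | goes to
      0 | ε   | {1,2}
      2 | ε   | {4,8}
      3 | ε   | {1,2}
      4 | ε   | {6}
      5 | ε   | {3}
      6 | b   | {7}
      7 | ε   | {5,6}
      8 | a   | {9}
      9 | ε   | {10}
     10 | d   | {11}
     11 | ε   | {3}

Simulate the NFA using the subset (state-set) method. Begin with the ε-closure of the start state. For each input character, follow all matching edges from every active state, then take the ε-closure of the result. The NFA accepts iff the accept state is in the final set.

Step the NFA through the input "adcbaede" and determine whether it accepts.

start: ε-closure({0}) = {0,1,2,4,6,8}
'a' @ 1: {9,10}
'd' @ 2: {1,2,3,4,6,8,11}  (accept∈set)
'c' @ 3: {}  — dead — no transitions
rest 'baede' ignored (set empty)
after full input: {}  (accept=1 not in)

Answer: REJECT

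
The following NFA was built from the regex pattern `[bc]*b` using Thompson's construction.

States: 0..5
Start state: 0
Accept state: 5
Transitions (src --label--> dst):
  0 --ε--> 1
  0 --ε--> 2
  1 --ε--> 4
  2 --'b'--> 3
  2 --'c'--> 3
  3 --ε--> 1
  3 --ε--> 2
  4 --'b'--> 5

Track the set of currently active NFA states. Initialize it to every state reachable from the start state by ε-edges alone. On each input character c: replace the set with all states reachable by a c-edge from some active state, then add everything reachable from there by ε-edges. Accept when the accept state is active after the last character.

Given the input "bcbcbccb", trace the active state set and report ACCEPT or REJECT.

start: ε-closure({0}) = {0,1,2,4}
'b' @ 1: {1,2,3,4,5}  (accept∈set)
'c' @ 2: {1,2,3,4}
'b' @ 3: {1,2,3,4,5}  (accept∈set)
'c' @ 4: {1,2,3,4}
'b' @ 5: {1,2,3,4,5}  (accept∈set)
'c' @ 6: {1,2,3,4}
'c' @ 7: {1,2,3,4}
'b' @ 8: {1,2,3,4,5}  (accept∈set)
after full input: {1,2,3,4,5}  (accept=5 in)

Answer: ACCEPT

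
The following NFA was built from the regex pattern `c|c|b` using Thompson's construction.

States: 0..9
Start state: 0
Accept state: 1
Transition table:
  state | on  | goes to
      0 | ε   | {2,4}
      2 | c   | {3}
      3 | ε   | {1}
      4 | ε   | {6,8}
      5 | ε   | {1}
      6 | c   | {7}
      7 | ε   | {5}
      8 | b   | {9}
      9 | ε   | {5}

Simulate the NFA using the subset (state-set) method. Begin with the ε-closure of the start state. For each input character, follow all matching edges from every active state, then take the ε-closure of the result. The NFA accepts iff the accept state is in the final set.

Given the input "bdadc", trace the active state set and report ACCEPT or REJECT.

Answer: REJECT

Derivation:
initial (ε-close {0}): {0,2,4,6,8}
'b' @ 1: {1,5,9}  ✓accept
'd' @ 2: {}  — dead — no transitions
rest 'adc' ignored (set empty)
end set {} — state 1 not in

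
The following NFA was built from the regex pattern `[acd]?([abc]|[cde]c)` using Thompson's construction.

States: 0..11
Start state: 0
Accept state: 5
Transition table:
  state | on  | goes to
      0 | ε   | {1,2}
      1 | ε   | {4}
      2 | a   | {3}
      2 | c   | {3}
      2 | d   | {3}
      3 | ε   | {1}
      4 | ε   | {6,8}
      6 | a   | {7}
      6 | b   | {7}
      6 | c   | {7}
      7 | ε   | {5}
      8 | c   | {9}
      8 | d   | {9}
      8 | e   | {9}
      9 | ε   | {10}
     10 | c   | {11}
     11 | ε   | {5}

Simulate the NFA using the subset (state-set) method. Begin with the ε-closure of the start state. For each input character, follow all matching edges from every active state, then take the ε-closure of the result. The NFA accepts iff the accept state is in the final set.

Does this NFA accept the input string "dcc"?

initial (ε-close {0}): {0,1,2,4,6,8}
'd' @ 1: {1,3,4,6,8,9,10}
'c' @ 2: {5,7,9,10,11}  [accepting]
'c' @ 3: {5,11}  [accepting]
after full input: {5,11}  (accept=5 in)

Answer: ACCEPT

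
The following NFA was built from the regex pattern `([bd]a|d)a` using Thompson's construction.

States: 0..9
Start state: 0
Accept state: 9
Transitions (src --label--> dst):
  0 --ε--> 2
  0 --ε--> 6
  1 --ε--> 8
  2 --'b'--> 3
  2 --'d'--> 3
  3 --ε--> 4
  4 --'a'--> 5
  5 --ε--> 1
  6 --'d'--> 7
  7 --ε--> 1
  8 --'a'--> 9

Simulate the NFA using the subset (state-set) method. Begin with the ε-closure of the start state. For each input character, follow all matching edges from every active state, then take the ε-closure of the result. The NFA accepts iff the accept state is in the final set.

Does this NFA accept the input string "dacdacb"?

Answer: REJECT

Trace:
start: ε-closure({0}) = {0,2,6}
'd' @ 1: {1,3,4,7,8}
'a' @ 2: {1,5,8,9}  ✓accept
'c' @ 3: {}  — dead — no transitions
rest 'dacb' ignored (set empty)
after full input: {}  (accept=9 not in)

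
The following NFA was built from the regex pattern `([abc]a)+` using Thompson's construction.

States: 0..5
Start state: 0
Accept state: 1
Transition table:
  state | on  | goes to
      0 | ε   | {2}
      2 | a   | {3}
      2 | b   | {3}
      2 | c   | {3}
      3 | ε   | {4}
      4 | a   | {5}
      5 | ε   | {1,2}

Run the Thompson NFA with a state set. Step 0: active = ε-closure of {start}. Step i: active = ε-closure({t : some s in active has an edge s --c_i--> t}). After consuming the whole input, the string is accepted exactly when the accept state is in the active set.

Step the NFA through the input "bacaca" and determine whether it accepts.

Answer: ACCEPT

Derivation:
start: ε-closure({0}) = {0,2}
'b' @ 1: {3,4}
'a' @ 2: {1,2,5}  ✓accept
'c' @ 3: {3,4}
'a' @ 4: {1,2,5}  ✓accept
'c' @ 5: {3,4}
'a' @ 6: {1,2,5}  ✓accept
final: {1,2,5}; accept 1 in set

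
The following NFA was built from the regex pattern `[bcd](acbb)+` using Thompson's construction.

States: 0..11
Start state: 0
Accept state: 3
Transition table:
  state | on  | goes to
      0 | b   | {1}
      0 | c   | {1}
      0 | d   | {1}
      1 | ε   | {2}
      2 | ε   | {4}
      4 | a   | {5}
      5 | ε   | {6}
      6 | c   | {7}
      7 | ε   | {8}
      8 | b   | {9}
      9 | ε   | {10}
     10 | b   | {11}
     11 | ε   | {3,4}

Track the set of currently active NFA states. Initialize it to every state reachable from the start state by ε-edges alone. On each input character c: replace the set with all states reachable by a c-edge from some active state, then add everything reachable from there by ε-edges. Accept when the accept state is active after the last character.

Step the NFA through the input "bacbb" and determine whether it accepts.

initial (ε-close {0}): {0}
'b' @ 1: {1,2,4}
'a' @ 2: {5,6}
'c' @ 3: {7,8}
'b' @ 4: {9,10}
'b' @ 5: {3,4,11}  (accept∈set)
end set {3,4,11} — state 3 in

Answer: ACCEPT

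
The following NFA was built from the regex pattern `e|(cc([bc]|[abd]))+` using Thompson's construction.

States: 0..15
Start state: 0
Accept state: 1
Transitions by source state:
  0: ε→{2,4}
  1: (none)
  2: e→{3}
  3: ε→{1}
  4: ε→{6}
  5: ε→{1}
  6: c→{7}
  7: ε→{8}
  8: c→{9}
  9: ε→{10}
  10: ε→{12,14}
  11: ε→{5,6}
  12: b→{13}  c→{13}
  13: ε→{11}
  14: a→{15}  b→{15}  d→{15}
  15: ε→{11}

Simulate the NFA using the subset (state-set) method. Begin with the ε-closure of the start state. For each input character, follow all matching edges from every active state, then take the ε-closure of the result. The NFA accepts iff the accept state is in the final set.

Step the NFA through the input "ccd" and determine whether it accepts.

initial (ε-close {0}): {0,2,4,6}
'c' @ 1: {7,8}
'c' @ 2: {9,10,12,14}
'd' @ 3: {1,5,6,11,15}  (accept∈set)
final: {1,5,6,11,15}; accept 1 in set

Answer: ACCEPT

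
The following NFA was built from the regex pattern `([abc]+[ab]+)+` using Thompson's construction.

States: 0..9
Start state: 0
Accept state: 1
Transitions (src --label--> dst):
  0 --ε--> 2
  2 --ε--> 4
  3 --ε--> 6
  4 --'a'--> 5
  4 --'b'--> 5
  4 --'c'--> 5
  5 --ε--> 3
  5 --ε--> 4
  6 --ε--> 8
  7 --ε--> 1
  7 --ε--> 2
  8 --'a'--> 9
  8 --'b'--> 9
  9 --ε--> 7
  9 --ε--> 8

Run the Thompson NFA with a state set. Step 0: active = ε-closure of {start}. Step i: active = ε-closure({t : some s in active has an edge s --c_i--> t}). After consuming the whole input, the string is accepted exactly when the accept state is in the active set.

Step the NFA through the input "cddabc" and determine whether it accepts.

Answer: REJECT

Trace:
initial (ε-close {0}): {0,2,4}
'c' @ 1: {3,4,5,6,8}
'd' @ 2: {}  — dead — no transitions
rest 'dabc' ignored (set empty)
end set {} — state 1 not in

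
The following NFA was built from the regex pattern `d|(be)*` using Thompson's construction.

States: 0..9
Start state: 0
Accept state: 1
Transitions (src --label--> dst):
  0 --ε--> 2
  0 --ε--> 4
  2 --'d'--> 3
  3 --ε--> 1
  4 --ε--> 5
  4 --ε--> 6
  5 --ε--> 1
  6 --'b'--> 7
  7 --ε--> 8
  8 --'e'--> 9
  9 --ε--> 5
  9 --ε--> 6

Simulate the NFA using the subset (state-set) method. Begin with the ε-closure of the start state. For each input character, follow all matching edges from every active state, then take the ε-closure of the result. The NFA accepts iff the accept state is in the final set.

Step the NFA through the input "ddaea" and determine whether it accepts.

Answer: REJECT

Steps:
S₀ = ε-closure({0}) = {0,1,2,4,5,6}
'd' @ 1: {1,3}  (accept∈set)
'd' @ 2: {}  — no active states
rest 'aea' ignored (set empty)
final: {}; accept 1 not in set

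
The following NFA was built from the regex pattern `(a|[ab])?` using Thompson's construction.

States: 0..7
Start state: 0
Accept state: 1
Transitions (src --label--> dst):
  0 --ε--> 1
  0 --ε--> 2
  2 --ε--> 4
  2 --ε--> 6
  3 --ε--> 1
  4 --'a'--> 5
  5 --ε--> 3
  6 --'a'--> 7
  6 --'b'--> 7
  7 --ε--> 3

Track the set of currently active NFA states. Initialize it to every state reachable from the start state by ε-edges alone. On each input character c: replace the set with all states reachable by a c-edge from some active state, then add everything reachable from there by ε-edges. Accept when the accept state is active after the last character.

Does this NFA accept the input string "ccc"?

Answer: REJECT

Trace:
S₀ = ε-closure({0}) = {0,1,2,4,6}
'c' @ 1: {}  — dead — no transitions
rest 'cc' ignored (set empty)
after full input: {}  (accept=1 not in)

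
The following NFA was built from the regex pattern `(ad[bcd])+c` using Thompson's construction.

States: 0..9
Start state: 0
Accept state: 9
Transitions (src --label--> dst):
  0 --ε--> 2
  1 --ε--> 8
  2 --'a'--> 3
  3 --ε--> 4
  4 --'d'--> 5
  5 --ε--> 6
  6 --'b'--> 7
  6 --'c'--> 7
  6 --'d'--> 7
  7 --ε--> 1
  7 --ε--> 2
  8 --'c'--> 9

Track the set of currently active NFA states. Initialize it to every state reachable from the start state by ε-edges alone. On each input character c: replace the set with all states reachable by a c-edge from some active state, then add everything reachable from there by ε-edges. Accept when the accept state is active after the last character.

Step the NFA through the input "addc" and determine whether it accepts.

start: ε-closure({0}) = {0,2}
'a' @ 1: {3,4}
'd' @ 2: {5,6}
'd' @ 3: {1,2,7,8}
'c' @ 4: {9}  ✓accept
after full input: {9}  (accept=9 in)

Answer: ACCEPT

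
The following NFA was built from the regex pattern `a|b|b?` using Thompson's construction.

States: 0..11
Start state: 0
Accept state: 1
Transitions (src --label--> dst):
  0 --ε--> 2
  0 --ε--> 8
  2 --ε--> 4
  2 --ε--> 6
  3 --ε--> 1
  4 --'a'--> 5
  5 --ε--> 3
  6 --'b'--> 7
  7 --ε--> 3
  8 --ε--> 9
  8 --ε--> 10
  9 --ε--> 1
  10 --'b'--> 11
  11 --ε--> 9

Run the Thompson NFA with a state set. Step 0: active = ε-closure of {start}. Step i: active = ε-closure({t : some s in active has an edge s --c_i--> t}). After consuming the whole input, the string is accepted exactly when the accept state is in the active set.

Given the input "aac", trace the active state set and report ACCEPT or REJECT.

S₀ = ε-closure({0}) = {0,1,2,4,6,8,9,10}
'a' @ 1: {1,3,5}  (accept∈set)
'a' @ 2: {}  — no active states
rest 'c' ignored (set empty)
final: {}; accept 1 not in set

Answer: REJECT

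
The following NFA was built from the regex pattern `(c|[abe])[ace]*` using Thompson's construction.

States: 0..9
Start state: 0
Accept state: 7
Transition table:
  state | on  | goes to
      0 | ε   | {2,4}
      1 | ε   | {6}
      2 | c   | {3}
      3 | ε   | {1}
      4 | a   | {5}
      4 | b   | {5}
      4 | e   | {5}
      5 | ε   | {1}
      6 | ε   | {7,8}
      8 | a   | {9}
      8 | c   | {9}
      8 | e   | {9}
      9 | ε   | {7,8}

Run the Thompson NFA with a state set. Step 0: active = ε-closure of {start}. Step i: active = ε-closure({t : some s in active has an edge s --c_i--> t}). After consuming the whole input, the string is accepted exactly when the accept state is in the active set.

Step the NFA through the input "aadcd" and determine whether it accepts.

Answer: REJECT

Trace:
start: ε-closure({0}) = {0,2,4}
'a' @ 1: {1,5,6,7,8}  (accept∈set)
'a' @ 2: {7,8,9}  (accept∈set)
'd' @ 3: {}  — dead — no transitions
rest 'cd' ignored (set empty)
end set {} — state 7 not in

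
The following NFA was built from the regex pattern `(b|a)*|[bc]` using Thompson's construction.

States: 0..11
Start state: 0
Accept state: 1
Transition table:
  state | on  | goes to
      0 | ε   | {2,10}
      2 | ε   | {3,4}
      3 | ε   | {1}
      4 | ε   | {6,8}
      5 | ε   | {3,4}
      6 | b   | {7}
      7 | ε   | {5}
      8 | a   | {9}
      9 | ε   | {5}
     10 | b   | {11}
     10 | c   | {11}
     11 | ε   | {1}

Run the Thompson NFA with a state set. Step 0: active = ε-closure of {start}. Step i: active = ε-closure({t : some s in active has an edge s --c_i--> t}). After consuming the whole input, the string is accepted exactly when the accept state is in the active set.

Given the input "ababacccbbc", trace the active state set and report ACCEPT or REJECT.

start: ε-closure({0}) = {0,1,2,3,4,6,8,10}
'a' @ 1: {1,3,4,5,6,8,9}  [accepting]
'b' @ 2: {1,3,4,5,6,7,8}  [accepting]
'a' @ 3: {1,3,4,5,6,8,9}  [accepting]
'b' @ 4: {1,3,4,5,6,7,8}  [accepting]
'a' @ 5: {1,3,4,5,6,8,9}  [accepting]
'c' @ 6: {}  — dead — no transitions
rest 'ccbbc' ignored (set empty)
final: {}; accept 1 not in set

Answer: REJECT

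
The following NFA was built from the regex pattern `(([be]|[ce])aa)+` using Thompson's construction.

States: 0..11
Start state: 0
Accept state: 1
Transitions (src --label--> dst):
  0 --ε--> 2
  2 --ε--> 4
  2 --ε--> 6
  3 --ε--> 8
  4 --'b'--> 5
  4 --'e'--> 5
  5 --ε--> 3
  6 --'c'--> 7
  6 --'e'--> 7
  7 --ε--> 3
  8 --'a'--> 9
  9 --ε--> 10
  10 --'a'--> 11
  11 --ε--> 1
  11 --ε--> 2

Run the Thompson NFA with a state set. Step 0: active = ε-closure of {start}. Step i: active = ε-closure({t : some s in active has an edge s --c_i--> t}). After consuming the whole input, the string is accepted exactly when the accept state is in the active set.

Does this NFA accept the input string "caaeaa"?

Answer: ACCEPT

Derivation:
S₀ = ε-closure({0}) = {0,2,4,6}
'c' @ 1: {3,7,8}
'a' @ 2: {9,10}
'a' @ 3: {1,2,4,6,11}  [accepting]
'e' @ 4: {3,5,7,8}
'a' @ 5: {9,10}
'a' @ 6: {1,2,4,6,11}  [accepting]
final: {1,2,4,6,11}; accept 1 in set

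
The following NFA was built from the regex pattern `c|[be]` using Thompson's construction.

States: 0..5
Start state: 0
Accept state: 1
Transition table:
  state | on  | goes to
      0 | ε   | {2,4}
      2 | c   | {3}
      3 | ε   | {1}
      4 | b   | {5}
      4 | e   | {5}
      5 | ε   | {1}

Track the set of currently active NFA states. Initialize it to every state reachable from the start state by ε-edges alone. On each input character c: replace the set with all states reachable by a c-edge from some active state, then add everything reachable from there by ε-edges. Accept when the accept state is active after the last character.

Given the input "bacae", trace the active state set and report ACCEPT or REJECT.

Answer: REJECT

Steps:
S₀ = ε-closure({0}) = {0,2,4}
'b' @ 1: {1,5}  ✓accept
'a' @ 2: {}  — no active states
rest 'cae' ignored (set empty)
after full input: {}  (accept=1 not in)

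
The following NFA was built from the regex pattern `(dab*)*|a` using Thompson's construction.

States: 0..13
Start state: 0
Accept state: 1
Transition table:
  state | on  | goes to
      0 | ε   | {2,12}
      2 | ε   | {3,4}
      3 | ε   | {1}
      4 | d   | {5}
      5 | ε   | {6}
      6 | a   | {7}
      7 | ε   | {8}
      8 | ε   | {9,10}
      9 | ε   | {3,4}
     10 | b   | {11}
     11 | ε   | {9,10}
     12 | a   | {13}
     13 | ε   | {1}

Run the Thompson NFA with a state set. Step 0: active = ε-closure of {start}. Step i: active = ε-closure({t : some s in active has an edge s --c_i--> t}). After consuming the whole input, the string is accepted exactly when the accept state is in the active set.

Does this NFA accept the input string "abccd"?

start: ε-closure({0}) = {0,1,2,3,4,12}
'a' @ 1: {1,13}  (accept∈set)
'b' @ 2: {}  — state set empty
rest 'ccd' ignored (set empty)
final: {}; accept 1 not in set

Answer: REJECT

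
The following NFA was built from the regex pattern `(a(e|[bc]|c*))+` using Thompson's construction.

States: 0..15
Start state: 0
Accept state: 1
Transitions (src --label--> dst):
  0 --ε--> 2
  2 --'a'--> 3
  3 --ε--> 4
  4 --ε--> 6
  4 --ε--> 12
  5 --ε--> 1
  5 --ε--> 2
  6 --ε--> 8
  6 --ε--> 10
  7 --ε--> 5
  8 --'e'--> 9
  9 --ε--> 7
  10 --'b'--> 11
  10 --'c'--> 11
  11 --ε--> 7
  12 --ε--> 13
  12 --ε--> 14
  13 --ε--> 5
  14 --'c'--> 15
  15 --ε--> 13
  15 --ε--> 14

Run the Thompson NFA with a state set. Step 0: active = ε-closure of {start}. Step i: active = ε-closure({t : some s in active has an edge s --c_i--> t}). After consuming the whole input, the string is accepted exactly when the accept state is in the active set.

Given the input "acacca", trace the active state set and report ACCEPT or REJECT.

S₀ = ε-closure({0}) = {0,2}
'a' @ 1: {1,2,3,4,5,6,8,10,12,13,14}  (accept∈set)
'c' @ 2: {1,2,5,7,11,13,14,15}  (accept∈set)
'a' @ 3: {1,2,3,4,5,6,8,10,12,13,14}  (accept∈set)
'c' @ 4: {1,2,5,7,11,13,14,15}  (accept∈set)
'c' @ 5: {1,2,5,13,14,15}  (accept∈set)
'a' @ 6: {1,2,3,4,5,6,8,10,12,13,14}  (accept∈set)
after full input: {1,2,3,4,5,6,8,10,12,13,14}  (accept=1 in)

Answer: ACCEPT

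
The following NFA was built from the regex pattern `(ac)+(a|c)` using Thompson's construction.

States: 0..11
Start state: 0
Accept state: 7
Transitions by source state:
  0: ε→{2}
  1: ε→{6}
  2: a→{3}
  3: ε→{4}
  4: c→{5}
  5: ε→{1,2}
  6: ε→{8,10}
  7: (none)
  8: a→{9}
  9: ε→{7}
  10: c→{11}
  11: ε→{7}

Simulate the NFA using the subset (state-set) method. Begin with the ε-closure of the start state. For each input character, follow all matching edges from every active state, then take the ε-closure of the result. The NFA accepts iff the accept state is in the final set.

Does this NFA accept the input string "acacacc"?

Answer: ACCEPT

Derivation:
initial (ε-close {0}): {0,2}
'a' @ 1: {3,4}
'c' @ 2: {1,2,5,6,8,10}
'a' @ 3: {3,4,7,9}  ✓accept
'c' @ 4: {1,2,5,6,8,10}
'a' @ 5: {3,4,7,9}  ✓accept
'c' @ 6: {1,2,5,6,8,10}
'c' @ 7: {7,11}  ✓accept
end set {7,11} — state 7 in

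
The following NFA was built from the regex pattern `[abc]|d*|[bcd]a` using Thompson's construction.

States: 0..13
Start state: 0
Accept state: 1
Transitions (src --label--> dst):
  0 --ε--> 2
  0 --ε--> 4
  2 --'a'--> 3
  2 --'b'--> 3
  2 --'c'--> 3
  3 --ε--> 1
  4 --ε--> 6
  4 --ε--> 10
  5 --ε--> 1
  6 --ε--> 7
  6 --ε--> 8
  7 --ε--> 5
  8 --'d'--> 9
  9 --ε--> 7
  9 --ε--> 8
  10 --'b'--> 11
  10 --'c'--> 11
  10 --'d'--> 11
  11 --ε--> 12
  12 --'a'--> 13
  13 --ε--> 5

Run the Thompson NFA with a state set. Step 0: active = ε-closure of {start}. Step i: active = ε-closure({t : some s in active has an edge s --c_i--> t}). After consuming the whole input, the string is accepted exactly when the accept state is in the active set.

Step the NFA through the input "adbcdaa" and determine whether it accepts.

Answer: REJECT

Derivation:
S₀ = ε-closure({0}) = {0,1,2,4,5,6,7,8,10}
'a' @ 1: {1,3}  ✓accept
'd' @ 2: {}  — dead — no transitions
rest 'bcdaa' ignored (set empty)
final: {}; accept 1 not in set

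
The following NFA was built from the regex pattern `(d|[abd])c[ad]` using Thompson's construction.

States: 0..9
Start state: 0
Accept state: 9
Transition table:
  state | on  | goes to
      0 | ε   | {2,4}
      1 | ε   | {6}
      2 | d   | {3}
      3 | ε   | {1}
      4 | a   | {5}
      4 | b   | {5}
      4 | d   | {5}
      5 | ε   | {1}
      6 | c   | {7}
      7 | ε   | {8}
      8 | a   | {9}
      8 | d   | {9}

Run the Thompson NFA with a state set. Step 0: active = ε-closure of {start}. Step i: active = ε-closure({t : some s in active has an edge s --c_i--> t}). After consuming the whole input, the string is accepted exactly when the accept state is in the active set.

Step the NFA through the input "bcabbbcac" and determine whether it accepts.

S₀ = ε-closure({0}) = {0,2,4}
'b' @ 1: {1,5,6}
'c' @ 2: {7,8}
'a' @ 3: {9}  (accept∈set)
'b' @ 4: {}  — state set empty
rest 'bbcac' ignored (set empty)
final: {}; accept 9 not in set

Answer: REJECT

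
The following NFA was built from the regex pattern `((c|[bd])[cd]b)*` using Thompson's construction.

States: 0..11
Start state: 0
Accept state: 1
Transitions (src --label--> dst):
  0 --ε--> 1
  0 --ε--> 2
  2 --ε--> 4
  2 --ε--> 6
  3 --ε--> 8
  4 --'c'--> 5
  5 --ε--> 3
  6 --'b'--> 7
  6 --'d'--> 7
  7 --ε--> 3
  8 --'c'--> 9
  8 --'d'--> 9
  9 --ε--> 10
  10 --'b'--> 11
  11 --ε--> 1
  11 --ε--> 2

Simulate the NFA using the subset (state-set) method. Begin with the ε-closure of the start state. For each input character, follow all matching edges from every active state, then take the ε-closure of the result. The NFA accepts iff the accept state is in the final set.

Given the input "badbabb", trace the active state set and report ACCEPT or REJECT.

Answer: REJECT

Steps:
initial (ε-close {0}): {0,1,2,4,6}
'b' @ 1: {3,7,8}
'a' @ 2: {}  — dead — no transitions
rest 'dbabb' ignored (set empty)
final: {}; accept 1 not in set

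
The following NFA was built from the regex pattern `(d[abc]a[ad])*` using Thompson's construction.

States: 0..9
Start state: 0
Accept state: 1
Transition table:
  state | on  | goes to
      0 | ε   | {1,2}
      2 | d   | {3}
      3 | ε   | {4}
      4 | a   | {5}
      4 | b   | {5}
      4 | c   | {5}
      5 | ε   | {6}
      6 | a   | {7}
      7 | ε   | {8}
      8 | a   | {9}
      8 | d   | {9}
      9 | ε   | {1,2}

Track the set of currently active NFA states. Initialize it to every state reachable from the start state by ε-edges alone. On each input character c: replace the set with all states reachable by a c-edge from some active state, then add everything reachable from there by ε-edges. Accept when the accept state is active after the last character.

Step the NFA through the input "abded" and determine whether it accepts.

S₀ = ε-closure({0}) = {0,1,2}
'a' @ 1: {}  — state set empty
rest 'bded' ignored (set empty)
after full input: {}  (accept=1 not in)

Answer: REJECT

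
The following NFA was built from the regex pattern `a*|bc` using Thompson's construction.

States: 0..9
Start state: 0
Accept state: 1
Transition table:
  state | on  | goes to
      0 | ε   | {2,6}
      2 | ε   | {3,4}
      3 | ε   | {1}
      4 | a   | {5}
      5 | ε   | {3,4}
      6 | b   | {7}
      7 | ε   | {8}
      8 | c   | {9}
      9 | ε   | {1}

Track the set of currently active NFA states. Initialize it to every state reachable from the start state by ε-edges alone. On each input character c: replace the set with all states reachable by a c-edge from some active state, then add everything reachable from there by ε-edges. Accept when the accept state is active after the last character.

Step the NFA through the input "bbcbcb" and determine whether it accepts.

initial (ε-close {0}): {0,1,2,3,4,6}
'b' @ 1: {7,8}
'b' @ 2: {}  — state set empty
rest 'cbcb' ignored (set empty)
final: {}; accept 1 not in set

Answer: REJECT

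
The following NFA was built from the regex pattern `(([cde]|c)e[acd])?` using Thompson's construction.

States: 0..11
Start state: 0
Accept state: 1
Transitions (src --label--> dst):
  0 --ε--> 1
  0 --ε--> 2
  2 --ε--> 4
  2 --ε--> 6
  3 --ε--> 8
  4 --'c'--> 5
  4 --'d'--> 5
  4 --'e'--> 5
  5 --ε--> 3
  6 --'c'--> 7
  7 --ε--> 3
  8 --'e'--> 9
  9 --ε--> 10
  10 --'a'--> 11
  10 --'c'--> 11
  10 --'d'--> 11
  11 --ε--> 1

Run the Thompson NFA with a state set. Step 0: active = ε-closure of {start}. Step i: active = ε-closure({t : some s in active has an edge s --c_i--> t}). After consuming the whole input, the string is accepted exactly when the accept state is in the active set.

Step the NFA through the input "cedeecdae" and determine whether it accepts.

Answer: REJECT

Steps:
initial (ε-close {0}): {0,1,2,4,6}
'c' @ 1: {3,5,7,8}
'e' @ 2: {9,10}
'd' @ 3: {1,11}  ✓accept
'e' @ 4: {}  — state set empty
rest 'ecdae' ignored (set empty)
final: {}; accept 1 not in set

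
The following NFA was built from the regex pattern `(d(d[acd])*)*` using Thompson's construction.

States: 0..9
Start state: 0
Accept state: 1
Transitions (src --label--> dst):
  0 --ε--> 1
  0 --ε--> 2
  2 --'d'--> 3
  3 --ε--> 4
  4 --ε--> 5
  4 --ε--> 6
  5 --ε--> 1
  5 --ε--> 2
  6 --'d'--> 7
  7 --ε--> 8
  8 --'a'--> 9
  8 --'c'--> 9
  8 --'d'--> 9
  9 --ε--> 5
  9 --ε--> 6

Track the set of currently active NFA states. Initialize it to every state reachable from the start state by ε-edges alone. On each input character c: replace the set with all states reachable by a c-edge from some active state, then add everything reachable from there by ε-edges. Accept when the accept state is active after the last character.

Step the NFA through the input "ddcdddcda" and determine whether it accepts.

Answer: ACCEPT

Derivation:
initial (ε-close {0}): {0,1,2}
'd' @ 1: {1,2,3,4,5,6}  [accepting]
'd' @ 2: {1,2,3,4,5,6,7,8}  [accepting]
'c' @ 3: {1,2,5,6,9}  [accepting]
'd' @ 4: {1,2,3,4,5,6,7,8}  [accepting]
'd' @ 5: {1,2,3,4,5,6,7,8,9}  [accepting]
'd' @ 6: {1,2,3,4,5,6,7,8,9}  [accepting]
'c' @ 7: {1,2,5,6,9}  [accepting]
'd' @ 8: {1,2,3,4,5,6,7,8}  [accepting]
'a' @ 9: {1,2,5,6,9}  [accepting]
after full input: {1,2,5,6,9}  (accept=1 in)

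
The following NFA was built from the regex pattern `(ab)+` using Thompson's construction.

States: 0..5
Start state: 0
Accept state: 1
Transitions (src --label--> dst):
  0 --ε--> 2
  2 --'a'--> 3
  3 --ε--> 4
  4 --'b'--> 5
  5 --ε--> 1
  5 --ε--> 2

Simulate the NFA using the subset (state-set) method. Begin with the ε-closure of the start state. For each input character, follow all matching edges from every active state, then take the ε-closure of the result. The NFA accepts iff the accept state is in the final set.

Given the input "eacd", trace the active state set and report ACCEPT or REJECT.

S₀ = ε-closure({0}) = {0,2}
'e' @ 1: {}  — dead — no transitions
rest 'acd' ignored (set empty)
end set {} — state 1 not in

Answer: REJECT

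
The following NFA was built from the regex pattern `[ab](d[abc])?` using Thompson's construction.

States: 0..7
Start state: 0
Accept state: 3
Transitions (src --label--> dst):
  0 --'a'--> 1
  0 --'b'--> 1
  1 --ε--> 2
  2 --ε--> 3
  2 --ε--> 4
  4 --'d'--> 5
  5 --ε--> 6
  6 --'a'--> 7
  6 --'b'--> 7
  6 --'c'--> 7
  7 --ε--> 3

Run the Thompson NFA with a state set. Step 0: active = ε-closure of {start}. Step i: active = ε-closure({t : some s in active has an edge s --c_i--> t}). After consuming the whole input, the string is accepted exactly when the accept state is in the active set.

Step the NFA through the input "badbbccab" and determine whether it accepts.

S₀ = ε-closure({0}) = {0}
'b' @ 1: {1,2,3,4}  [accepting]
'a' @ 2: {}  — dead — no transitions
rest 'dbbccab' ignored (set empty)
after full input: {}  (accept=3 not in)

Answer: REJECT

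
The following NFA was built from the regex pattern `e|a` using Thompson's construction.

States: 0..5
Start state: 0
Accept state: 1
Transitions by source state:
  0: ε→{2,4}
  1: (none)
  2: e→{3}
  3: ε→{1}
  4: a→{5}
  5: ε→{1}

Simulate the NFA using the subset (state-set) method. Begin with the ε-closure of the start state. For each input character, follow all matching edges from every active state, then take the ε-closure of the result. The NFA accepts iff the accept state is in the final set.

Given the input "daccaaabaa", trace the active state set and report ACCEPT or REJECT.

initial (ε-close {0}): {0,2,4}
'd' @ 1: {}  — state set empty
rest 'accaaabaa' ignored (set empty)
after full input: {}  (accept=1 not in)

Answer: REJECT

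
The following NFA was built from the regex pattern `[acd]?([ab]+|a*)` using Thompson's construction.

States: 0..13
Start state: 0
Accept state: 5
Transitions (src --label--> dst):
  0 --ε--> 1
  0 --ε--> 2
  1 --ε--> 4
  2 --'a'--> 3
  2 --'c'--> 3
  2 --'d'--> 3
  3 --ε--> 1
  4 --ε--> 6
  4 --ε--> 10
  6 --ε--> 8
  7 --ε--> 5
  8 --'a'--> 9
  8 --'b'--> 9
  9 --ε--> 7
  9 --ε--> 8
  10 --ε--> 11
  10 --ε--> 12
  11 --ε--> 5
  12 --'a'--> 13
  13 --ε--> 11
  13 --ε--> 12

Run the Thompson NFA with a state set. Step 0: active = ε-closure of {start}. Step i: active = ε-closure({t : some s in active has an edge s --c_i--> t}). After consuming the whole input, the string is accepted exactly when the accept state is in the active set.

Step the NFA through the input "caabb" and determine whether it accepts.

Answer: ACCEPT

Trace:
initial (ε-close {0}): {0,1,2,4,5,6,8,10,11,12}
'c' @ 1: {1,3,4,5,6,8,10,11,12}  [accepting]
'a' @ 2: {5,7,8,9,11,12,13}  [accepting]
'a' @ 3: {5,7,8,9,11,12,13}  [accepting]
'b' @ 4: {5,7,8,9}  [accepting]
'b' @ 5: {5,7,8,9}  [accepting]
final: {5,7,8,9}; accept 5 in set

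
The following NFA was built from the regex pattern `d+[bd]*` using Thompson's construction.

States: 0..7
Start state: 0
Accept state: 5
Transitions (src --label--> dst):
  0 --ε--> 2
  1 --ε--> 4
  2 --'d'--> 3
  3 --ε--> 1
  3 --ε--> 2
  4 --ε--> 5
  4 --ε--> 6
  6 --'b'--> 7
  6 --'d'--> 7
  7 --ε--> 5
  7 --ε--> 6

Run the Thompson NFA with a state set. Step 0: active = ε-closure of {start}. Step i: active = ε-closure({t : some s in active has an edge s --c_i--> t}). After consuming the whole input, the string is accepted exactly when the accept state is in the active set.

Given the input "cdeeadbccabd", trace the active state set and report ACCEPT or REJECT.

S₀ = ε-closure({0}) = {0,2}
'c' @ 1: {}  — state set empty
rest 'deeadbccabd' ignored (set empty)
after full input: {}  (accept=5 not in)

Answer: REJECT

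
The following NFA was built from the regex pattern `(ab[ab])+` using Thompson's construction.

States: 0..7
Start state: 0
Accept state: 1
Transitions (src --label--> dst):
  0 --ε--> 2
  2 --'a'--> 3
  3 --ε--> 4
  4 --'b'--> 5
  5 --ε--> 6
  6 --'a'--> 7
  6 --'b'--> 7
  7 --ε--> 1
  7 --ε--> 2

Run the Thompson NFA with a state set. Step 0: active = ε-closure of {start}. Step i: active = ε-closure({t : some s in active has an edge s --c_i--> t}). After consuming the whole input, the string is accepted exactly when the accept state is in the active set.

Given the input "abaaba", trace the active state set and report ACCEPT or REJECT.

S₀ = ε-closure({0}) = {0,2}
'a' @ 1: {3,4}
'b' @ 2: {5,6}
'a' @ 3: {1,2,7}  ✓accept
'a' @ 4: {3,4}
'b' @ 5: {5,6}
'a' @ 6: {1,2,7}  ✓accept
final: {1,2,7}; accept 1 in set

Answer: ACCEPT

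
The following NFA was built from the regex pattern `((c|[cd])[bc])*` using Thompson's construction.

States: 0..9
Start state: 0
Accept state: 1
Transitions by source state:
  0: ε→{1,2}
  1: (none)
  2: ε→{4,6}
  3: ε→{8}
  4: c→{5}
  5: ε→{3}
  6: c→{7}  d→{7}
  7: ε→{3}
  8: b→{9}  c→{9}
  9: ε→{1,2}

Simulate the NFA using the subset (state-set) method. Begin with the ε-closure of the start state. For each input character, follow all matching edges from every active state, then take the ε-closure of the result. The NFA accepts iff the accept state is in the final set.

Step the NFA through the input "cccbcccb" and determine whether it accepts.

Answer: ACCEPT

Derivation:
start: ε-closure({0}) = {0,1,2,4,6}
'c' @ 1: {3,5,7,8}
'c' @ 2: {1,2,4,6,9}  ✓accept
'c' @ 3: {3,5,7,8}
'b' @ 4: {1,2,4,6,9}  ✓accept
'c' @ 5: {3,5,7,8}
'c' @ 6: {1,2,4,6,9}  ✓accept
'c' @ 7: {3,5,7,8}
'b' @ 8: {1,2,4,6,9}  ✓accept
end set {1,2,4,6,9} — state 1 in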